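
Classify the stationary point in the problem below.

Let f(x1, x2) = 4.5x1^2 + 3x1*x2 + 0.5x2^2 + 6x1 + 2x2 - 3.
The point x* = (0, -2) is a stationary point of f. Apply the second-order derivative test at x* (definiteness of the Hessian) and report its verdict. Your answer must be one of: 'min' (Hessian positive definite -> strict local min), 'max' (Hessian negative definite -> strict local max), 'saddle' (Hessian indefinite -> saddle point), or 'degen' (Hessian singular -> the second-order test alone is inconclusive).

Compute the Hessian H = grad^2 f:
  H = [[9, 3], [3, 1]]
Verify stationarity: grad f(x*) = H x* + g = (0, 0).
Eigenvalues of H: 0, 10.
H has a zero eigenvalue (singular; positive semidefinite but not definite), so H is neither positive definite, negative definite, nor indefinite. The second-order test alone is inconclusive -> degen.
(Indeed, f is constant along the null direction of H through x*, so x* is not a strict local extremum.)

degen


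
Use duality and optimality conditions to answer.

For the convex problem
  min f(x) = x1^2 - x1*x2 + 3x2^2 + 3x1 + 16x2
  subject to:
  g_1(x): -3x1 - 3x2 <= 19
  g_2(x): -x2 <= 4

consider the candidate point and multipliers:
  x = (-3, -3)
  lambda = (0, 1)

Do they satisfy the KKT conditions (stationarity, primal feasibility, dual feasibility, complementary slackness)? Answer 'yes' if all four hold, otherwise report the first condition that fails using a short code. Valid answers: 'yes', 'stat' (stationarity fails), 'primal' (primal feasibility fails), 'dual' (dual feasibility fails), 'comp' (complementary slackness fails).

Gradient of f: grad f(x) = Q x + c = (0, 1)
Constraint values g_i(x) = a_i^T x - b_i:
  g_1((-3, -3)) = -1
  g_2((-3, -3)) = -1
Stationarity residual: grad f(x) + sum_i lambda_i a_i = (0, 0)
  -> stationarity OK
Primal feasibility (all g_i <= 0): OK
Dual feasibility (all lambda_i >= 0): OK
Complementary slackness (lambda_i * g_i(x) = 0 for all i): FAILS

Verdict: the first failing condition is complementary_slackness -> comp.

comp


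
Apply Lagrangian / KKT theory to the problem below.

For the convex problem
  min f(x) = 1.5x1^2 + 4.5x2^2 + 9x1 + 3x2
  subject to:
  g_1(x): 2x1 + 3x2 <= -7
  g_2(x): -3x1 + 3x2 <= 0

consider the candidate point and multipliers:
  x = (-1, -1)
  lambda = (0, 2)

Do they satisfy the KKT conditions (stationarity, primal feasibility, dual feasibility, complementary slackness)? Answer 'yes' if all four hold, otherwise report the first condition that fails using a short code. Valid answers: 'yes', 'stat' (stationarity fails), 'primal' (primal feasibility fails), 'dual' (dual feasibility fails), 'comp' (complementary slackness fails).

Gradient of f: grad f(x) = Q x + c = (6, -6)
Constraint values g_i(x) = a_i^T x - b_i:
  g_1((-1, -1)) = 2
  g_2((-1, -1)) = 0
Stationarity residual: grad f(x) + sum_i lambda_i a_i = (0, 0)
  -> stationarity OK
Primal feasibility (all g_i <= 0): FAILS
Dual feasibility (all lambda_i >= 0): OK
Complementary slackness (lambda_i * g_i(x) = 0 for all i): OK

Verdict: the first failing condition is primal_feasibility -> primal.

primal


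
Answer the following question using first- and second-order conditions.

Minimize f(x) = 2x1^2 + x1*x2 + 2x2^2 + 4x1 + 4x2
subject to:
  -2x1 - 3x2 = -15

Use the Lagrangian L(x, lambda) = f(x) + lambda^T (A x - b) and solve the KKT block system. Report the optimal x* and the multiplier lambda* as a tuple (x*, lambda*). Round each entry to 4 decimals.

Form the Lagrangian:
  L(x, lambda) = (1/2) x^T Q x + c^T x + lambda^T (A x - b)
Stationarity (grad_x L = 0): Q x + c + A^T lambda = 0.
Primal feasibility: A x = b.

This gives the KKT block system:
  [ Q   A^T ] [ x     ]   [-c ]
  [ A    0  ] [ lambda ] = [ b ]

Solving the linear system:
  x*      = (1.575, 3.95)
  lambda* = (7.125)
  f(x*)   = 64.4875

x* = (1.575, 3.95), lambda* = (7.125)


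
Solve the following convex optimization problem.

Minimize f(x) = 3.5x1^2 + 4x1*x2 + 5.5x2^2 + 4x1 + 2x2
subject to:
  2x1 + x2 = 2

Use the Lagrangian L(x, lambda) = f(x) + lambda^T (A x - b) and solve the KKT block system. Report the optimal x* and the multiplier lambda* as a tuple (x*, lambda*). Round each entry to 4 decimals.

Form the Lagrangian:
  L(x, lambda) = (1/2) x^T Q x + c^T x + lambda^T (A x - b)
Stationarity (grad_x L = 0): Q x + c + A^T lambda = 0.
Primal feasibility: A x = b.

This gives the KKT block system:
  [ Q   A^T ] [ x     ]   [-c ]
  [ A    0  ] [ lambda ] = [ b ]

Solving the linear system:
  x*      = (1.0286, -0.0571)
  lambda* = (-5.4857)
  f(x*)   = 7.4857

x* = (1.0286, -0.0571), lambda* = (-5.4857)


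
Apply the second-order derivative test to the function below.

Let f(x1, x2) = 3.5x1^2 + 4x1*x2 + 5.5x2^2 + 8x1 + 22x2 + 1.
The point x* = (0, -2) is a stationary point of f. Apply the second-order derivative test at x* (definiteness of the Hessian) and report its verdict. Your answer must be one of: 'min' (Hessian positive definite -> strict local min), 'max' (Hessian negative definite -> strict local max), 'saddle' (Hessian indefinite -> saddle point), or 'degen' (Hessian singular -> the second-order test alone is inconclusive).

Compute the Hessian H = grad^2 f:
  H = [[7, 4], [4, 11]]
Verify stationarity: grad f(x*) = H x* + g = (0, 0).
Eigenvalues of H: 4.5279, 13.4721.
Both eigenvalues > 0, so H is positive definite -> x* is a strict local min.

min


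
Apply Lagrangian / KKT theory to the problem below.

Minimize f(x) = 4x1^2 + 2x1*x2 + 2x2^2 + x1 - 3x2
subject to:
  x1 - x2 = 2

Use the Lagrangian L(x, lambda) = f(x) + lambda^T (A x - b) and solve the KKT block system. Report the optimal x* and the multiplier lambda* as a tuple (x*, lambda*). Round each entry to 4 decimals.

Form the Lagrangian:
  L(x, lambda) = (1/2) x^T Q x + c^T x + lambda^T (A x - b)
Stationarity (grad_x L = 0): Q x + c + A^T lambda = 0.
Primal feasibility: A x = b.

This gives the KKT block system:
  [ Q   A^T ] [ x     ]   [-c ]
  [ A    0  ] [ lambda ] = [ b ]

Solving the linear system:
  x*      = (0.875, -1.125)
  lambda* = (-5.75)
  f(x*)   = 7.875

x* = (0.875, -1.125), lambda* = (-5.75)


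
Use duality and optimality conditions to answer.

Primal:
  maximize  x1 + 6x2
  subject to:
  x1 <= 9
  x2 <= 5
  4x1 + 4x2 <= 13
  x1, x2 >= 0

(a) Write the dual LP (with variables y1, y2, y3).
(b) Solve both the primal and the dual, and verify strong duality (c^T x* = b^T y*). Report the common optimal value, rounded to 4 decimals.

The standard primal-dual pair for 'max c^T x s.t. A x <= b, x >= 0' is:
  Dual:  min b^T y  s.t.  A^T y >= c,  y >= 0.

So the dual LP is:
  minimize  9y1 + 5y2 + 13y3
  subject to:
    y1 + 4y3 >= 1
    y2 + 4y3 >= 6
    y1, y2, y3 >= 0

Solving the primal: x* = (0, 3.25).
  primal value c^T x* = 19.5.
Solving the dual: y* = (0, 0, 1.5).
  dual value b^T y* = 19.5.
Strong duality: c^T x* = b^T y*. Confirmed.

19.5


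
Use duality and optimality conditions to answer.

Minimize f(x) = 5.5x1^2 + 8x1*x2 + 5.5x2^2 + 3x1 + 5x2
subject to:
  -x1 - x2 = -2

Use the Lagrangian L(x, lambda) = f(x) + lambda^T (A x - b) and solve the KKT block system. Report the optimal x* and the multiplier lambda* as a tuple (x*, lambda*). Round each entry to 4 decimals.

Form the Lagrangian:
  L(x, lambda) = (1/2) x^T Q x + c^T x + lambda^T (A x - b)
Stationarity (grad_x L = 0): Q x + c + A^T lambda = 0.
Primal feasibility: A x = b.

This gives the KKT block system:
  [ Q   A^T ] [ x     ]   [-c ]
  [ A    0  ] [ lambda ] = [ b ]

Solving the linear system:
  x*      = (1.3333, 0.6667)
  lambda* = (23)
  f(x*)   = 26.6667

x* = (1.3333, 0.6667), lambda* = (23)


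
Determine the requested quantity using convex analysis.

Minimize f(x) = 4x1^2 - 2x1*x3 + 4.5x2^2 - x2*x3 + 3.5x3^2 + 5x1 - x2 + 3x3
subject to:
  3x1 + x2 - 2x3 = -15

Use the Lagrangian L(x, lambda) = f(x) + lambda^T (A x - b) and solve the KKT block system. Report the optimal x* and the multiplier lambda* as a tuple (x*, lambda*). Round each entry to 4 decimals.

Form the Lagrangian:
  L(x, lambda) = (1/2) x^T Q x + c^T x + lambda^T (A x - b)
Stationarity (grad_x L = 0): Q x + c + A^T lambda = 0.
Primal feasibility: A x = b.

This gives the KKT block system:
  [ Q   A^T ] [ x     ]   [-c ]
  [ A    0  ] [ lambda ] = [ b ]

Solving the linear system:
  x*      = (-3.9955, -0.8474, 1.0831)
  lambda* = (9.71)
  f(x*)   = 64.8844

x* = (-3.9955, -0.8474, 1.0831), lambda* = (9.71)


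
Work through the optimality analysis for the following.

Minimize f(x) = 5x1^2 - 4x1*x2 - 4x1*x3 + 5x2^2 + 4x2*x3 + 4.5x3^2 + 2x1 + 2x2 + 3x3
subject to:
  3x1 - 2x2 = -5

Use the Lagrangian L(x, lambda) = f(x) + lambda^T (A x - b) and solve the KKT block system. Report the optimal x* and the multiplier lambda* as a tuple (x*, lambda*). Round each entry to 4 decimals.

Form the Lagrangian:
  L(x, lambda) = (1/2) x^T Q x + c^T x + lambda^T (A x - b)
Stationarity (grad_x L = 0): Q x + c + A^T lambda = 0.
Primal feasibility: A x = b.

This gives the KKT block system:
  [ Q   A^T ] [ x     ]   [-c ]
  [ A    0  ] [ lambda ] = [ b ]

Solving the linear system:
  x*      = (-1.4765, 0.2853, -1.1163)
  lambda* = (3.1468)
  f(x*)   = 5.0014

x* = (-1.4765, 0.2853, -1.1163), lambda* = (3.1468)


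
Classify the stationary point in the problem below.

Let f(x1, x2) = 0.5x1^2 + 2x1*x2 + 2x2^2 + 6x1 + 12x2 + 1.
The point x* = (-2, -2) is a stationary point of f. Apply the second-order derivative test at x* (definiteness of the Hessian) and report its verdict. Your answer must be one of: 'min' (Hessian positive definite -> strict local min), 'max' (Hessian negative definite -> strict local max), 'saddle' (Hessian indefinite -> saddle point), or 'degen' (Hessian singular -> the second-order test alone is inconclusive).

Compute the Hessian H = grad^2 f:
  H = [[1, 2], [2, 4]]
Verify stationarity: grad f(x*) = H x* + g = (0, 0).
Eigenvalues of H: 0, 5.
H has a zero eigenvalue (singular; positive semidefinite but not definite), so H is neither positive definite, negative definite, nor indefinite. The second-order test alone is inconclusive -> degen.
(Indeed, f is constant along the null direction of H through x*, so x* is not a strict local extremum.)

degen


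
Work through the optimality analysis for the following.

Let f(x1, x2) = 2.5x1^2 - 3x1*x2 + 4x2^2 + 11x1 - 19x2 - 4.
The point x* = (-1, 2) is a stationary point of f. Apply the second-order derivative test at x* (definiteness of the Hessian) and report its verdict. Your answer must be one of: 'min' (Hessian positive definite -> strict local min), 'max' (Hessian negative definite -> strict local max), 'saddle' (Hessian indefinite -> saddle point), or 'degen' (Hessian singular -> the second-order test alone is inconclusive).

Compute the Hessian H = grad^2 f:
  H = [[5, -3], [-3, 8]]
Verify stationarity: grad f(x*) = H x* + g = (0, 0).
Eigenvalues of H: 3.1459, 9.8541.
Both eigenvalues > 0, so H is positive definite -> x* is a strict local min.

min


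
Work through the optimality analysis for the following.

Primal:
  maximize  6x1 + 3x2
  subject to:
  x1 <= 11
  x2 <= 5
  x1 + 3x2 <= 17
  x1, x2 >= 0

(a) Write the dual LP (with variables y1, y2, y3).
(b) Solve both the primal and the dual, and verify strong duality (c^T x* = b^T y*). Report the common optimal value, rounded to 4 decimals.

The standard primal-dual pair for 'max c^T x s.t. A x <= b, x >= 0' is:
  Dual:  min b^T y  s.t.  A^T y >= c,  y >= 0.

So the dual LP is:
  minimize  11y1 + 5y2 + 17y3
  subject to:
    y1 + y3 >= 6
    y2 + 3y3 >= 3
    y1, y2, y3 >= 0

Solving the primal: x* = (11, 2).
  primal value c^T x* = 72.
Solving the dual: y* = (5, 0, 1).
  dual value b^T y* = 72.
Strong duality: c^T x* = b^T y*. Confirmed.

72


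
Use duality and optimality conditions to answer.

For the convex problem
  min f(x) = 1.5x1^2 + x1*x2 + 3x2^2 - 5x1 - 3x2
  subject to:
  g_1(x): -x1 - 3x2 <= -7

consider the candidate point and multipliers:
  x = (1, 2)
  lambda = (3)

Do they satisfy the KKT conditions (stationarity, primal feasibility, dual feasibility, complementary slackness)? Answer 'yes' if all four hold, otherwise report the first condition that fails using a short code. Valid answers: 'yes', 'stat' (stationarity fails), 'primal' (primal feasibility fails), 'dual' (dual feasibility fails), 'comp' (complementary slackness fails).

Gradient of f: grad f(x) = Q x + c = (0, 10)
Constraint values g_i(x) = a_i^T x - b_i:
  g_1((1, 2)) = 0
Stationarity residual: grad f(x) + sum_i lambda_i a_i = (-3, 1)
  -> stationarity FAILS
Primal feasibility (all g_i <= 0): OK
Dual feasibility (all lambda_i >= 0): OK
Complementary slackness (lambda_i * g_i(x) = 0 for all i): OK

Verdict: the first failing condition is stationarity -> stat.

stat


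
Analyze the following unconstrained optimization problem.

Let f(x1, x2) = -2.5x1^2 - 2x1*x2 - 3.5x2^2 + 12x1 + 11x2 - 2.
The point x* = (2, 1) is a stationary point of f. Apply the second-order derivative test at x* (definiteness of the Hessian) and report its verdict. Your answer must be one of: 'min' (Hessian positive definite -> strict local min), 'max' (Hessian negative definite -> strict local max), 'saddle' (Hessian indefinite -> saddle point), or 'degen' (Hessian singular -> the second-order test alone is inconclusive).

Compute the Hessian H = grad^2 f:
  H = [[-5, -2], [-2, -7]]
Verify stationarity: grad f(x*) = H x* + g = (0, 0).
Eigenvalues of H: -8.2361, -3.7639.
Both eigenvalues < 0, so H is negative definite -> x* is a strict local max.

max


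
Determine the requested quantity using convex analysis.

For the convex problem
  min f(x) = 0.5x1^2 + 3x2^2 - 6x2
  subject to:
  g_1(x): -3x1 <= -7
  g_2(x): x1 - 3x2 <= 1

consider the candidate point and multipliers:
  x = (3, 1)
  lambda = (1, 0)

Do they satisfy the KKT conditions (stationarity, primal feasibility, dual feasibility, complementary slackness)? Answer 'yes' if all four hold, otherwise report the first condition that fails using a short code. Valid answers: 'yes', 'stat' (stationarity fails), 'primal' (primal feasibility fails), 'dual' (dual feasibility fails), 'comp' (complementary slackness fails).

Gradient of f: grad f(x) = Q x + c = (3, 0)
Constraint values g_i(x) = a_i^T x - b_i:
  g_1((3, 1)) = -2
  g_2((3, 1)) = -1
Stationarity residual: grad f(x) + sum_i lambda_i a_i = (0, 0)
  -> stationarity OK
Primal feasibility (all g_i <= 0): OK
Dual feasibility (all lambda_i >= 0): OK
Complementary slackness (lambda_i * g_i(x) = 0 for all i): FAILS

Verdict: the first failing condition is complementary_slackness -> comp.

comp


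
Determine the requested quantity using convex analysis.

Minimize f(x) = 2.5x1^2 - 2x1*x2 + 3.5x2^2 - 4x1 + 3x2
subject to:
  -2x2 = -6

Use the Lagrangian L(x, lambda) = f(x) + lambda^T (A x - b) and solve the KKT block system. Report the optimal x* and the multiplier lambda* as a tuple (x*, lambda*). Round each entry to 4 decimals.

Form the Lagrangian:
  L(x, lambda) = (1/2) x^T Q x + c^T x + lambda^T (A x - b)
Stationarity (grad_x L = 0): Q x + c + A^T lambda = 0.
Primal feasibility: A x = b.

This gives the KKT block system:
  [ Q   A^T ] [ x     ]   [-c ]
  [ A    0  ] [ lambda ] = [ b ]

Solving the linear system:
  x*      = (2, 3)
  lambda* = (10)
  f(x*)   = 30.5

x* = (2, 3), lambda* = (10)


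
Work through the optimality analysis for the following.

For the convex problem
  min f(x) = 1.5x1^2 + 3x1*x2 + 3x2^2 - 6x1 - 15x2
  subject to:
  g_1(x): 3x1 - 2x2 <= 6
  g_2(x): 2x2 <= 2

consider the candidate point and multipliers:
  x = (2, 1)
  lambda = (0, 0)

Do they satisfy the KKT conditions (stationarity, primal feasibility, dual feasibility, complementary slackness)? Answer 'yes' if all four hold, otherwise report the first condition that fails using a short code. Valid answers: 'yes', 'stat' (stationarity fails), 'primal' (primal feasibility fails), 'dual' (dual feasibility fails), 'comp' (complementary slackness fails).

Gradient of f: grad f(x) = Q x + c = (3, -3)
Constraint values g_i(x) = a_i^T x - b_i:
  g_1((2, 1)) = -2
  g_2((2, 1)) = 0
Stationarity residual: grad f(x) + sum_i lambda_i a_i = (3, -3)
  -> stationarity FAILS
Primal feasibility (all g_i <= 0): OK
Dual feasibility (all lambda_i >= 0): OK
Complementary slackness (lambda_i * g_i(x) = 0 for all i): OK

Verdict: the first failing condition is stationarity -> stat.

stat


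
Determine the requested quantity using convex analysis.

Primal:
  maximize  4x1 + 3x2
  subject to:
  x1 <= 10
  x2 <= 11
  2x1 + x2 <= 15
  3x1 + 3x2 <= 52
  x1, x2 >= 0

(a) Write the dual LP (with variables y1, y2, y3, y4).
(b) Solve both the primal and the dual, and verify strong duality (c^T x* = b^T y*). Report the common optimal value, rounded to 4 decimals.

The standard primal-dual pair for 'max c^T x s.t. A x <= b, x >= 0' is:
  Dual:  min b^T y  s.t.  A^T y >= c,  y >= 0.

So the dual LP is:
  minimize  10y1 + 11y2 + 15y3 + 52y4
  subject to:
    y1 + 2y3 + 3y4 >= 4
    y2 + y3 + 3y4 >= 3
    y1, y2, y3, y4 >= 0

Solving the primal: x* = (2, 11).
  primal value c^T x* = 41.
Solving the dual: y* = (0, 1, 2, 0).
  dual value b^T y* = 41.
Strong duality: c^T x* = b^T y*. Confirmed.

41


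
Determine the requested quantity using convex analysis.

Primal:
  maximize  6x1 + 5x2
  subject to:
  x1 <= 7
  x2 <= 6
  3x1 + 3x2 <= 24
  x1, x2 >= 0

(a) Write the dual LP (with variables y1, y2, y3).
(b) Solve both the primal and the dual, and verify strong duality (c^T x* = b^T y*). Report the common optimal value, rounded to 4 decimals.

The standard primal-dual pair for 'max c^T x s.t. A x <= b, x >= 0' is:
  Dual:  min b^T y  s.t.  A^T y >= c,  y >= 0.

So the dual LP is:
  minimize  7y1 + 6y2 + 24y3
  subject to:
    y1 + 3y3 >= 6
    y2 + 3y3 >= 5
    y1, y2, y3 >= 0

Solving the primal: x* = (7, 1).
  primal value c^T x* = 47.
Solving the dual: y* = (1, 0, 1.6667).
  dual value b^T y* = 47.
Strong duality: c^T x* = b^T y*. Confirmed.

47


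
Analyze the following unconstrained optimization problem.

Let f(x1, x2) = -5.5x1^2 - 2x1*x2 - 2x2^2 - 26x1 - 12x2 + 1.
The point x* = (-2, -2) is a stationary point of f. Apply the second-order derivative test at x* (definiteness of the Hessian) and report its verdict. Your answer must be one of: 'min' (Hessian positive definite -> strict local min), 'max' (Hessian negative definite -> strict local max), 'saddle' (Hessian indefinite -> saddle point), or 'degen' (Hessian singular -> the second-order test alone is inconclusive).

Compute the Hessian H = grad^2 f:
  H = [[-11, -2], [-2, -4]]
Verify stationarity: grad f(x*) = H x* + g = (0, 0).
Eigenvalues of H: -11.5311, -3.4689.
Both eigenvalues < 0, so H is negative definite -> x* is a strict local max.

max


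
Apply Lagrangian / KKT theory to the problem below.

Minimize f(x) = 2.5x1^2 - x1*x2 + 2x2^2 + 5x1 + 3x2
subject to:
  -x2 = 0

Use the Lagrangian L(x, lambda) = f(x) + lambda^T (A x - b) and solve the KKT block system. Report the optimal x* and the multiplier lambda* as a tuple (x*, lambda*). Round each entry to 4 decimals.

Form the Lagrangian:
  L(x, lambda) = (1/2) x^T Q x + c^T x + lambda^T (A x - b)
Stationarity (grad_x L = 0): Q x + c + A^T lambda = 0.
Primal feasibility: A x = b.

This gives the KKT block system:
  [ Q   A^T ] [ x     ]   [-c ]
  [ A    0  ] [ lambda ] = [ b ]

Solving the linear system:
  x*      = (-1, 0)
  lambda* = (4)
  f(x*)   = -2.5

x* = (-1, 0), lambda* = (4)


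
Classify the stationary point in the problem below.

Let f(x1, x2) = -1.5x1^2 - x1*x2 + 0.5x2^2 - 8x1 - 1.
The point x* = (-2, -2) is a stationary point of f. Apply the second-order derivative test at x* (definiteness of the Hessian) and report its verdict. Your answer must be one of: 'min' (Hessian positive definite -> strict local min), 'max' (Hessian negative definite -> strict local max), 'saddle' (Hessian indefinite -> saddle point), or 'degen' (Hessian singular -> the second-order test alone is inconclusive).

Compute the Hessian H = grad^2 f:
  H = [[-3, -1], [-1, 1]]
Verify stationarity: grad f(x*) = H x* + g = (0, 0).
Eigenvalues of H: -3.2361, 1.2361.
Eigenvalues have mixed signs, so H is indefinite -> x* is a saddle point.

saddle


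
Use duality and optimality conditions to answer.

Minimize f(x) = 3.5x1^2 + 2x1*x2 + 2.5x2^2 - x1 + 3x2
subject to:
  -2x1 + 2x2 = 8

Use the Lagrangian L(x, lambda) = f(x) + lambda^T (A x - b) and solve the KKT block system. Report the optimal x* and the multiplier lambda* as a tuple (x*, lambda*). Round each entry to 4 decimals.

Form the Lagrangian:
  L(x, lambda) = (1/2) x^T Q x + c^T x + lambda^T (A x - b)
Stationarity (grad_x L = 0): Q x + c + A^T lambda = 0.
Primal feasibility: A x = b.

This gives the KKT block system:
  [ Q   A^T ] [ x     ]   [-c ]
  [ A    0  ] [ lambda ] = [ b ]

Solving the linear system:
  x*      = (-1.875, 2.125)
  lambda* = (-4.9375)
  f(x*)   = 23.875

x* = (-1.875, 2.125), lambda* = (-4.9375)


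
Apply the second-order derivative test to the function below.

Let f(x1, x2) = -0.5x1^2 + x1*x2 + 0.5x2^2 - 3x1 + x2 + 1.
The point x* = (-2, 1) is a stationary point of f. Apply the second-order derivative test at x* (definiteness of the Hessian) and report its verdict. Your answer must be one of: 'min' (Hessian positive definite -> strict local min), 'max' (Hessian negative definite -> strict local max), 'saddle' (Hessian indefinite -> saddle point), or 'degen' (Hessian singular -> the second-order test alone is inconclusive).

Compute the Hessian H = grad^2 f:
  H = [[-1, 1], [1, 1]]
Verify stationarity: grad f(x*) = H x* + g = (0, 0).
Eigenvalues of H: -1.4142, 1.4142.
Eigenvalues have mixed signs, so H is indefinite -> x* is a saddle point.

saddle


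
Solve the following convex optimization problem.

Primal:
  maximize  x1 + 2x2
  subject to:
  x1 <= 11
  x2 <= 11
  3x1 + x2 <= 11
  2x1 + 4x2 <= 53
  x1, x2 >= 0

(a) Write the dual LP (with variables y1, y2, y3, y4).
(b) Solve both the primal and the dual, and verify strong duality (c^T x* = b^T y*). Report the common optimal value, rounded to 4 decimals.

The standard primal-dual pair for 'max c^T x s.t. A x <= b, x >= 0' is:
  Dual:  min b^T y  s.t.  A^T y >= c,  y >= 0.

So the dual LP is:
  minimize  11y1 + 11y2 + 11y3 + 53y4
  subject to:
    y1 + 3y3 + 2y4 >= 1
    y2 + y3 + 4y4 >= 2
    y1, y2, y3, y4 >= 0

Solving the primal: x* = (0, 11).
  primal value c^T x* = 22.
Solving the dual: y* = (0, 1.6667, 0.3333, 0).
  dual value b^T y* = 22.
Strong duality: c^T x* = b^T y*. Confirmed.

22


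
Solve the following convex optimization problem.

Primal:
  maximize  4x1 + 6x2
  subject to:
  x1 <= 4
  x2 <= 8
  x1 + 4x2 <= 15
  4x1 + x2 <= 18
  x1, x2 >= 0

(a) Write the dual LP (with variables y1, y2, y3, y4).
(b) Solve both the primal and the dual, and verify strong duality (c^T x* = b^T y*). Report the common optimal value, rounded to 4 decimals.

The standard primal-dual pair for 'max c^T x s.t. A x <= b, x >= 0' is:
  Dual:  min b^T y  s.t.  A^T y >= c,  y >= 0.

So the dual LP is:
  minimize  4y1 + 8y2 + 15y3 + 18y4
  subject to:
    y1 + y3 + 4y4 >= 4
    y2 + 4y3 + y4 >= 6
    y1, y2, y3, y4 >= 0

Solving the primal: x* = (3.8, 2.8).
  primal value c^T x* = 32.
Solving the dual: y* = (0, 0, 1.3333, 0.6667).
  dual value b^T y* = 32.
Strong duality: c^T x* = b^T y*. Confirmed.

32


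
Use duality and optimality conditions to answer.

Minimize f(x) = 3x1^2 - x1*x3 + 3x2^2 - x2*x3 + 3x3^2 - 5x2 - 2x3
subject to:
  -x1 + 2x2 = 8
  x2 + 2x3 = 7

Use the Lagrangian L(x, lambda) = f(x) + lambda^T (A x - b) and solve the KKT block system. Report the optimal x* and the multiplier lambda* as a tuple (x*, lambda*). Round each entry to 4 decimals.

Form the Lagrangian:
  L(x, lambda) = (1/2) x^T Q x + c^T x + lambda^T (A x - b)
Stationarity (grad_x L = 0): Q x + c + A^T lambda = 0.
Primal feasibility: A x = b.

This gives the KKT block system:
  [ Q   A^T ] [ x     ]   [-c ]
  [ A    0  ] [ lambda ] = [ b ]

Solving the linear system:
  x*      = (-0.7536, 3.6232, 1.6884)
  lambda* = (-6.2101, -2.6304)
  f(x*)   = 23.3007

x* = (-0.7536, 3.6232, 1.6884), lambda* = (-6.2101, -2.6304)


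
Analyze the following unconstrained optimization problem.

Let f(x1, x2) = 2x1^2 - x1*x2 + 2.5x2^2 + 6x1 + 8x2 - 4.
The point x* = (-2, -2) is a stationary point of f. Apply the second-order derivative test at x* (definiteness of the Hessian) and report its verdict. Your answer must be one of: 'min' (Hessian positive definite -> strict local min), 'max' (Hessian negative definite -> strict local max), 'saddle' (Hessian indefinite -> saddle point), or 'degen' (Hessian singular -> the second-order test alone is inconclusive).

Compute the Hessian H = grad^2 f:
  H = [[4, -1], [-1, 5]]
Verify stationarity: grad f(x*) = H x* + g = (0, 0).
Eigenvalues of H: 3.382, 5.618.
Both eigenvalues > 0, so H is positive definite -> x* is a strict local min.

min


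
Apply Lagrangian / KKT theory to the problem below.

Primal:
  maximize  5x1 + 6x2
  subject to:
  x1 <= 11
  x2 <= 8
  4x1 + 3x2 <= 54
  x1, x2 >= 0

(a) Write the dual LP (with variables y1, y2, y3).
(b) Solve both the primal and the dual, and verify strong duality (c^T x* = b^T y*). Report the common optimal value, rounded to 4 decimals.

The standard primal-dual pair for 'max c^T x s.t. A x <= b, x >= 0' is:
  Dual:  min b^T y  s.t.  A^T y >= c,  y >= 0.

So the dual LP is:
  minimize  11y1 + 8y2 + 54y3
  subject to:
    y1 + 4y3 >= 5
    y2 + 3y3 >= 6
    y1, y2, y3 >= 0

Solving the primal: x* = (7.5, 8).
  primal value c^T x* = 85.5.
Solving the dual: y* = (0, 2.25, 1.25).
  dual value b^T y* = 85.5.
Strong duality: c^T x* = b^T y*. Confirmed.

85.5


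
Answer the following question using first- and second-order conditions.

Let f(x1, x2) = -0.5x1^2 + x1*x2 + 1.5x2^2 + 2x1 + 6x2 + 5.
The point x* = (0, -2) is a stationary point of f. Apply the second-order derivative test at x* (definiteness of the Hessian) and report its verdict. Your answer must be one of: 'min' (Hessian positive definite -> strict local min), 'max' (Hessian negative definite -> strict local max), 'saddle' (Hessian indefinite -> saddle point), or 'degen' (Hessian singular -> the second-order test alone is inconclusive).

Compute the Hessian H = grad^2 f:
  H = [[-1, 1], [1, 3]]
Verify stationarity: grad f(x*) = H x* + g = (0, 0).
Eigenvalues of H: -1.2361, 3.2361.
Eigenvalues have mixed signs, so H is indefinite -> x* is a saddle point.

saddle


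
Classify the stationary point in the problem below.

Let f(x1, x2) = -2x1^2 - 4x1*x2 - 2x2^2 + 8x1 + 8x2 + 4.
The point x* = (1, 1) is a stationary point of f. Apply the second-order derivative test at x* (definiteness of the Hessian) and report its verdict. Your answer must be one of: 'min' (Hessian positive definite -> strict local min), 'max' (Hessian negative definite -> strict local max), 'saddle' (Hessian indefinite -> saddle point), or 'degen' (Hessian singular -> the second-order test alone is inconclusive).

Compute the Hessian H = grad^2 f:
  H = [[-4, -4], [-4, -4]]
Verify stationarity: grad f(x*) = H x* + g = (0, 0).
Eigenvalues of H: -8, 0.
H has a zero eigenvalue (singular; negative semidefinite but not definite), so H is neither positive definite, negative definite, nor indefinite. The second-order test alone is inconclusive -> degen.
(Indeed, f is constant along the null direction of H through x*, so x* is not a strict local extremum.)

degen


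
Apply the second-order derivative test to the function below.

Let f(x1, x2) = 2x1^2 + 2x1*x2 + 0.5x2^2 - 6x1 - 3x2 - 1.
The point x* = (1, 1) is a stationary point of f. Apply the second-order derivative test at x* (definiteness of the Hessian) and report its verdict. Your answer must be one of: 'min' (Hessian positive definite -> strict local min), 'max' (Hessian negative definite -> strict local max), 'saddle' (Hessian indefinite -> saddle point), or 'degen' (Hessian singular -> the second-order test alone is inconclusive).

Compute the Hessian H = grad^2 f:
  H = [[4, 2], [2, 1]]
Verify stationarity: grad f(x*) = H x* + g = (0, 0).
Eigenvalues of H: 0, 5.
H has a zero eigenvalue (singular; positive semidefinite but not definite), so H is neither positive definite, negative definite, nor indefinite. The second-order test alone is inconclusive -> degen.
(Indeed, f is constant along the null direction of H through x*, so x* is not a strict local extremum.)

degen


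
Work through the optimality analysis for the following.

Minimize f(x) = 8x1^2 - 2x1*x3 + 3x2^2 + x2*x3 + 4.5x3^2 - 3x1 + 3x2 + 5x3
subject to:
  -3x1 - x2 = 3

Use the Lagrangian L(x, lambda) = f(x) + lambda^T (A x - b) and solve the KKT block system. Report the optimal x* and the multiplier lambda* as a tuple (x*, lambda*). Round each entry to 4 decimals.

Form the Lagrangian:
  L(x, lambda) = (1/2) x^T Q x + c^T x + lambda^T (A x - b)
Stationarity (grad_x L = 0): Q x + c + A^T lambda = 0.
Primal feasibility: A x = b.

This gives the KKT block system:
  [ Q   A^T ] [ x     ]   [-c ]
  [ A    0  ] [ lambda ] = [ b ]

Solving the linear system:
  x*      = (-0.6413, -1.076, -0.5785)
  lambda* = (-4.0347)
  f(x*)   = 3.9537

x* = (-0.6413, -1.076, -0.5785), lambda* = (-4.0347)


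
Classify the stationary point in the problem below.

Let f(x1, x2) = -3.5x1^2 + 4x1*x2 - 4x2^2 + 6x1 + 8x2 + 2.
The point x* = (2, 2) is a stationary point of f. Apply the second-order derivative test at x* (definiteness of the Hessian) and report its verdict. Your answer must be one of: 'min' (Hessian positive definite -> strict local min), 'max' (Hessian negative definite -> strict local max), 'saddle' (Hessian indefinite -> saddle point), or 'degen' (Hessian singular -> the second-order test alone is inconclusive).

Compute the Hessian H = grad^2 f:
  H = [[-7, 4], [4, -8]]
Verify stationarity: grad f(x*) = H x* + g = (0, 0).
Eigenvalues of H: -11.5311, -3.4689.
Both eigenvalues < 0, so H is negative definite -> x* is a strict local max.

max


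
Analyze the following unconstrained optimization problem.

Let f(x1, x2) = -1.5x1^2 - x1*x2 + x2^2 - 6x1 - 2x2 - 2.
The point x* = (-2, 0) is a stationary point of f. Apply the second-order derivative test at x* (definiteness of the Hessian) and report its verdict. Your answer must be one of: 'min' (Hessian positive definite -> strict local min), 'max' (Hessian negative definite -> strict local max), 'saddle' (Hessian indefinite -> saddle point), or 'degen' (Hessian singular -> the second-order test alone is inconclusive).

Compute the Hessian H = grad^2 f:
  H = [[-3, -1], [-1, 2]]
Verify stationarity: grad f(x*) = H x* + g = (0, 0).
Eigenvalues of H: -3.1926, 2.1926.
Eigenvalues have mixed signs, so H is indefinite -> x* is a saddle point.

saddle


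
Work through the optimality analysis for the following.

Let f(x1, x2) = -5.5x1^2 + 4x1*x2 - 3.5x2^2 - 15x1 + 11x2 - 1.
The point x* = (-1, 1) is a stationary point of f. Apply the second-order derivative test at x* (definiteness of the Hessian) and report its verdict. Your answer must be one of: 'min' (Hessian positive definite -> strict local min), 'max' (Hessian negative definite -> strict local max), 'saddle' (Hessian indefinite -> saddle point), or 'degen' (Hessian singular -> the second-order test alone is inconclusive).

Compute the Hessian H = grad^2 f:
  H = [[-11, 4], [4, -7]]
Verify stationarity: grad f(x*) = H x* + g = (0, 0).
Eigenvalues of H: -13.4721, -4.5279.
Both eigenvalues < 0, so H is negative definite -> x* is a strict local max.

max


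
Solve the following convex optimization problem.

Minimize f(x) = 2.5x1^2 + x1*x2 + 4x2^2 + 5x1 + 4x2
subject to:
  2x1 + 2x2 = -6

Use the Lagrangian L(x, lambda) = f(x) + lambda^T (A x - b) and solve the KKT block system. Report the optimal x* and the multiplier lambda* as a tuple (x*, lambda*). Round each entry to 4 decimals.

Form the Lagrangian:
  L(x, lambda) = (1/2) x^T Q x + c^T x + lambda^T (A x - b)
Stationarity (grad_x L = 0): Q x + c + A^T lambda = 0.
Primal feasibility: A x = b.

This gives the KKT block system:
  [ Q   A^T ] [ x     ]   [-c ]
  [ A    0  ] [ lambda ] = [ b ]

Solving the linear system:
  x*      = (-2, -1)
  lambda* = (3)
  f(x*)   = 2

x* = (-2, -1), lambda* = (3)


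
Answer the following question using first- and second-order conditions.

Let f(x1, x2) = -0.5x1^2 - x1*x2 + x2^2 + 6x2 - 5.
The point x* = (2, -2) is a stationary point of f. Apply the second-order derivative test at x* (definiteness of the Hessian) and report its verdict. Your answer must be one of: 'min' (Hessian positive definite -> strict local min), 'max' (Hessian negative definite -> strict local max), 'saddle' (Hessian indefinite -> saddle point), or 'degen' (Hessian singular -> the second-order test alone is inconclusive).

Compute the Hessian H = grad^2 f:
  H = [[-1, -1], [-1, 2]]
Verify stationarity: grad f(x*) = H x* + g = (0, 0).
Eigenvalues of H: -1.3028, 2.3028.
Eigenvalues have mixed signs, so H is indefinite -> x* is a saddle point.

saddle


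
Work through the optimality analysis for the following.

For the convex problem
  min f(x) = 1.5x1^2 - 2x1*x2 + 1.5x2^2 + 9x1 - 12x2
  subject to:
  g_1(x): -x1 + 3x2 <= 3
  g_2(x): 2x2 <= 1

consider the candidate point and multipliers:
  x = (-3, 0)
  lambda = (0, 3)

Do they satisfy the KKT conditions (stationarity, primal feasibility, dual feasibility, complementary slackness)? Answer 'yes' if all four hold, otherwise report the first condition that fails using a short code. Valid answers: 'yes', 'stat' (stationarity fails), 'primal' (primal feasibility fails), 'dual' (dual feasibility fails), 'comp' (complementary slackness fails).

Gradient of f: grad f(x) = Q x + c = (0, -6)
Constraint values g_i(x) = a_i^T x - b_i:
  g_1((-3, 0)) = 0
  g_2((-3, 0)) = -1
Stationarity residual: grad f(x) + sum_i lambda_i a_i = (0, 0)
  -> stationarity OK
Primal feasibility (all g_i <= 0): OK
Dual feasibility (all lambda_i >= 0): OK
Complementary slackness (lambda_i * g_i(x) = 0 for all i): FAILS

Verdict: the first failing condition is complementary_slackness -> comp.

comp


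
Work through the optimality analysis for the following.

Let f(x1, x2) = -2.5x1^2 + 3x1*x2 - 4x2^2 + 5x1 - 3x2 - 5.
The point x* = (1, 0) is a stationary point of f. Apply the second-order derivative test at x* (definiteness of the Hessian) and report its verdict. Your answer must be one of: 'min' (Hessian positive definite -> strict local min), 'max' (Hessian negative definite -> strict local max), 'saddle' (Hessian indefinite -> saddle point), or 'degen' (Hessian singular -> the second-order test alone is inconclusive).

Compute the Hessian H = grad^2 f:
  H = [[-5, 3], [3, -8]]
Verify stationarity: grad f(x*) = H x* + g = (0, 0).
Eigenvalues of H: -9.8541, -3.1459.
Both eigenvalues < 0, so H is negative definite -> x* is a strict local max.

max


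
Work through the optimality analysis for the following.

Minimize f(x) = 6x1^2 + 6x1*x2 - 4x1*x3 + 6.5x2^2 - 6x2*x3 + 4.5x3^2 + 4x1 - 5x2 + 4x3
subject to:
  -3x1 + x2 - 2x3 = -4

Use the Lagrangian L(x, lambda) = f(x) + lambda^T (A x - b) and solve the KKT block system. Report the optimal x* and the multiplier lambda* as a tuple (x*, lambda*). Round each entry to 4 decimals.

Form the Lagrangian:
  L(x, lambda) = (1/2) x^T Q x + c^T x + lambda^T (A x - b)
Stationarity (grad_x L = 0): Q x + c + A^T lambda = 0.
Primal feasibility: A x = b.

This gives the KKT block system:
  [ Q   A^T ] [ x     ]   [-c ]
  [ A    0  ] [ lambda ] = [ b ]

Solving the linear system:
  x*      = (0.8231, 0.0925, 0.8116)
  lambda* = (3.7286)
  f(x*)   = 10.4953

x* = (0.8231, 0.0925, 0.8116), lambda* = (3.7286)


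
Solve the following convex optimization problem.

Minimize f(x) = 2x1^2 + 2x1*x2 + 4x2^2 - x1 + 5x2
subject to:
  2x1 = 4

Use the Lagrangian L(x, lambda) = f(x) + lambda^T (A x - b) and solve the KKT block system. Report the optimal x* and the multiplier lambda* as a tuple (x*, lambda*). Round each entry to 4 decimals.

Form the Lagrangian:
  L(x, lambda) = (1/2) x^T Q x + c^T x + lambda^T (A x - b)
Stationarity (grad_x L = 0): Q x + c + A^T lambda = 0.
Primal feasibility: A x = b.

This gives the KKT block system:
  [ Q   A^T ] [ x     ]   [-c ]
  [ A    0  ] [ lambda ] = [ b ]

Solving the linear system:
  x*      = (2, -1.125)
  lambda* = (-2.375)
  f(x*)   = 0.9375

x* = (2, -1.125), lambda* = (-2.375)


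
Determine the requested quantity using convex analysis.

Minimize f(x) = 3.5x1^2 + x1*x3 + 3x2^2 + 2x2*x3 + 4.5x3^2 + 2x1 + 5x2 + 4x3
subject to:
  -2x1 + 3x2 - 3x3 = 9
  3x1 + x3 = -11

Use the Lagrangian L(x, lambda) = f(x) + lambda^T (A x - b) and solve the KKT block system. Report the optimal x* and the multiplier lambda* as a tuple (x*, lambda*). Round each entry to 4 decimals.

Form the Lagrangian:
  L(x, lambda) = (1/2) x^T Q x + c^T x + lambda^T (A x - b)
Stationarity (grad_x L = 0): Q x + c + A^T lambda = 0.
Primal feasibility: A x = b.

This gives the KKT block system:
  [ Q   A^T ] [ x     ]   [-c ]
  [ A    0  ] [ lambda ] = [ b ]

Solving the linear system:
  x*      = (-3.3341, -0.2204, -0.9977)
  lambda* = (-0.5607, 7.0717)
  f(x*)   = 35.537

x* = (-3.3341, -0.2204, -0.9977), lambda* = (-0.5607, 7.0717)


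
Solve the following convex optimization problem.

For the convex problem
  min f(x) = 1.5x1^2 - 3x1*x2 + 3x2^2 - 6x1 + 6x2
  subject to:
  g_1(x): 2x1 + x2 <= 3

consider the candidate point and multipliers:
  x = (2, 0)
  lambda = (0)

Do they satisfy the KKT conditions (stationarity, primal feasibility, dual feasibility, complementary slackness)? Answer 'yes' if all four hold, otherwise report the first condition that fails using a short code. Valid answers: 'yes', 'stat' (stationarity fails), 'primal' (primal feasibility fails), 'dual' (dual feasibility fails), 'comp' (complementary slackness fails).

Gradient of f: grad f(x) = Q x + c = (0, 0)
Constraint values g_i(x) = a_i^T x - b_i:
  g_1((2, 0)) = 1
Stationarity residual: grad f(x) + sum_i lambda_i a_i = (0, 0)
  -> stationarity OK
Primal feasibility (all g_i <= 0): FAILS
Dual feasibility (all lambda_i >= 0): OK
Complementary slackness (lambda_i * g_i(x) = 0 for all i): OK

Verdict: the first failing condition is primal_feasibility -> primal.

primal


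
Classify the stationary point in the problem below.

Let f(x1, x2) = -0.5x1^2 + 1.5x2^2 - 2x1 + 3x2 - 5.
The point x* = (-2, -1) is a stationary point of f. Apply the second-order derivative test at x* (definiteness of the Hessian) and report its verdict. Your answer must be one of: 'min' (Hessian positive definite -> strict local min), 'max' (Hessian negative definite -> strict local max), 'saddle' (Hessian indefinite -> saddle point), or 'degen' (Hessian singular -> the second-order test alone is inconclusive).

Compute the Hessian H = grad^2 f:
  H = [[-1, 0], [0, 3]]
Verify stationarity: grad f(x*) = H x* + g = (0, 0).
Eigenvalues of H: -1, 3.
Eigenvalues have mixed signs, so H is indefinite -> x* is a saddle point.

saddle


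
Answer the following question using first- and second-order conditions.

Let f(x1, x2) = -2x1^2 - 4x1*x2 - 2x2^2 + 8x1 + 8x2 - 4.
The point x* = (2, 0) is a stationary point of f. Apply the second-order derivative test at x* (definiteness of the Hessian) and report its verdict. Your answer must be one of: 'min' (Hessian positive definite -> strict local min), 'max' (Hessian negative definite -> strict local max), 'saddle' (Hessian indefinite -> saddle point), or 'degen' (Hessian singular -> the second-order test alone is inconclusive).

Compute the Hessian H = grad^2 f:
  H = [[-4, -4], [-4, -4]]
Verify stationarity: grad f(x*) = H x* + g = (0, 0).
Eigenvalues of H: -8, 0.
H has a zero eigenvalue (singular; negative semidefinite but not definite), so H is neither positive definite, negative definite, nor indefinite. The second-order test alone is inconclusive -> degen.
(Indeed, f is constant along the null direction of H through x*, so x* is not a strict local extremum.)

degen


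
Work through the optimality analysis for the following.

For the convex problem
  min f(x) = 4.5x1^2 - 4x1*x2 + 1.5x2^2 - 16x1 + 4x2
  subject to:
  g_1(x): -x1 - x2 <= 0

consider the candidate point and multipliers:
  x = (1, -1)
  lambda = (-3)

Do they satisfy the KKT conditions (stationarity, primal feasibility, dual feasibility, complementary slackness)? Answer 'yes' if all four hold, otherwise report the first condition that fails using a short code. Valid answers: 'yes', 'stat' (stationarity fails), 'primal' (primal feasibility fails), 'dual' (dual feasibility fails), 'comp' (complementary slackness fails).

Gradient of f: grad f(x) = Q x + c = (-3, -3)
Constraint values g_i(x) = a_i^T x - b_i:
  g_1((1, -1)) = 0
Stationarity residual: grad f(x) + sum_i lambda_i a_i = (0, 0)
  -> stationarity OK
Primal feasibility (all g_i <= 0): OK
Dual feasibility (all lambda_i >= 0): FAILS
Complementary slackness (lambda_i * g_i(x) = 0 for all i): OK

Verdict: the first failing condition is dual_feasibility -> dual.

dual
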